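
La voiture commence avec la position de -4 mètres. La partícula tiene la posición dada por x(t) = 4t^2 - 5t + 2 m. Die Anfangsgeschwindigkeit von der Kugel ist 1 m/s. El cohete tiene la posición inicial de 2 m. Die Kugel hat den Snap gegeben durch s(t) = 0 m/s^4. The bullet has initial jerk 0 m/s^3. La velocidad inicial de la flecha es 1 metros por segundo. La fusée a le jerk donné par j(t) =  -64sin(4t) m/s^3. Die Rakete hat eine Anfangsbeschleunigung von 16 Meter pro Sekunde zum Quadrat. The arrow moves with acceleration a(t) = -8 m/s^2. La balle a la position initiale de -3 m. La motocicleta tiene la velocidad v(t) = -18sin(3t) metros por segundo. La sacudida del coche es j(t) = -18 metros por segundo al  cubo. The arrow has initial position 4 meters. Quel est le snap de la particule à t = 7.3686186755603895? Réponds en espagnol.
Para resolver esto, necesitamos tomar 4 derivadas de nuestra ecuación de la posición x(t) = 4·t^2 - 5·t + 2. Derivando la posición, obtenemos la velocidad: v(t) = 8·t - 5. Derivando la velocidad, obtenemos la aceleración: a(t) = 8. Derivando la aceleración, obtenemos la sacudida: j(t) = 0. Tomando d/dt de j(t), encontramos s(t) = 0. De la ecuación del snap s(t) = 0, sustituimos t = 7.3686186755603895 para obtener s = 0.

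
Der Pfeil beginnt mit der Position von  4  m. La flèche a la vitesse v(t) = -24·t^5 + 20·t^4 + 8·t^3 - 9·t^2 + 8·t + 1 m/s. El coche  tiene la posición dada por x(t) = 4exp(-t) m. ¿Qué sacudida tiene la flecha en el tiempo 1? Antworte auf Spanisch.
Debemos derivar nuestra ecuación de la velocidad v(t) = -24·t^5 + 20·t^4 + 8·t^3 - 9·t^2 + 8·t + 1 2 veces. Derivando la velocidad, obtenemos la aceleración: a(t) = -120·t^4 + 80·t^3 + 24·t^2 - 18·t + 8. La derivada de la aceleración da la sacudida: j(t) = -480·t^3 + 240·t^2 + 48·t - 18. De la ecuación de la sacudida j(t) = -480·t^3 + 240·t^2 + 48·t - 18, sustituimos t = 1 para obtener j = -210.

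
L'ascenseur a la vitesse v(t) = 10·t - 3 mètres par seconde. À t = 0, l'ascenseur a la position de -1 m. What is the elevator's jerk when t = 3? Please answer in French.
En partant de la vitesse v(t) = 10·t - 3, nous prenons 2 dérivées. En dérivant la vitesse, nous obtenons l'accélération: a(t) = 10. En prenant d/dt de a(t), nous trouvons j(t) = 0. En utilisant j(t) = 0 et en substituant t = 3, nous trouvons j = 0.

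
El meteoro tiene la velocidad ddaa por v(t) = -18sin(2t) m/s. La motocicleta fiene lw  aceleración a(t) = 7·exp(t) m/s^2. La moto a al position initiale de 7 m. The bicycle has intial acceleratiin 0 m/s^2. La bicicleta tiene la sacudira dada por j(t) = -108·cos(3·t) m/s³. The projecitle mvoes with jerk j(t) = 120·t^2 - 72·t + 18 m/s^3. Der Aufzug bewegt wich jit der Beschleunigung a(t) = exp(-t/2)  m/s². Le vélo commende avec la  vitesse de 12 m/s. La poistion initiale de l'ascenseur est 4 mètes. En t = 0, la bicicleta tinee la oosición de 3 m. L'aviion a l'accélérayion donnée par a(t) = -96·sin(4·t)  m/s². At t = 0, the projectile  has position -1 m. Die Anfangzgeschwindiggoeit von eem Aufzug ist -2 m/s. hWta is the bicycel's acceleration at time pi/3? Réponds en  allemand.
Ausgehend von dem Ruck j(t) = -108·cos(3·t), nehmen wir 1 Stammfunktion. Mit ∫j(t)dt und Anwendung von a(0) = 0, finden wir a(t) = -36·sin(3·t). Aus der Gleichung für die Beschleunigung a(t) = -36·sin(3·t), setzen wir t = pi/3 ein und erhalten a = 0.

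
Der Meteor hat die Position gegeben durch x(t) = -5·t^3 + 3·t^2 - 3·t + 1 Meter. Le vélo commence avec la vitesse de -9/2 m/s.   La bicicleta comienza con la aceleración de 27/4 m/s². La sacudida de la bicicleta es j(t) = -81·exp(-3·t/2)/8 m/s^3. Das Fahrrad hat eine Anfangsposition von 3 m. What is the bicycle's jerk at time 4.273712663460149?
From the given jerk equation j(t) = -81·exp(-3·t/2)/8, we substitute t = 4.273712663460149 to get j = -0.0166463986674953.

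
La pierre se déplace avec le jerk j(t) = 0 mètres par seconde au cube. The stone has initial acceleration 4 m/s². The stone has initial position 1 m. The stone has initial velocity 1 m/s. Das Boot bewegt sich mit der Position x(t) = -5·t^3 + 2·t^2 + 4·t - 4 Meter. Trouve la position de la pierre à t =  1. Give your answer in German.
Um dies zu lösen, müssen wir 3 Integrale unserer Gleichung für den Ruck j(t) = 0 finden. Die Stammfunktion von dem Ruck, mit a(0) = 4, ergibt die Beschleunigung: a(t) = 4. Durch Integration von der Beschleunigung und Verwendung der Anfangsbedingung v(0) = 1, erhalten wir v(t) = 4·t + 1. Mit ∫v(t)dt und Anwendung von x(0) = 1, finden wir x(t) = 2·t^2 + t + 1. Mit x(t) = 2·t^2 + t + 1 und Einsetzen von t = 1, finden wir x = 4.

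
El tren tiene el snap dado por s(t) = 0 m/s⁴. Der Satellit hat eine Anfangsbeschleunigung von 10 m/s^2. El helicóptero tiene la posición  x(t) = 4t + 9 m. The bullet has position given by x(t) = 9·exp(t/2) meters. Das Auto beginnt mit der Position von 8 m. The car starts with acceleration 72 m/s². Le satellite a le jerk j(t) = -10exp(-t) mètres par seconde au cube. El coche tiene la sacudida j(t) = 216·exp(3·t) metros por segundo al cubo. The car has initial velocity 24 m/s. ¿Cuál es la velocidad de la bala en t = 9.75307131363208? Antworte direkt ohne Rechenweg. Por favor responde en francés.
v(9.75307131363208) = 590.289475839166.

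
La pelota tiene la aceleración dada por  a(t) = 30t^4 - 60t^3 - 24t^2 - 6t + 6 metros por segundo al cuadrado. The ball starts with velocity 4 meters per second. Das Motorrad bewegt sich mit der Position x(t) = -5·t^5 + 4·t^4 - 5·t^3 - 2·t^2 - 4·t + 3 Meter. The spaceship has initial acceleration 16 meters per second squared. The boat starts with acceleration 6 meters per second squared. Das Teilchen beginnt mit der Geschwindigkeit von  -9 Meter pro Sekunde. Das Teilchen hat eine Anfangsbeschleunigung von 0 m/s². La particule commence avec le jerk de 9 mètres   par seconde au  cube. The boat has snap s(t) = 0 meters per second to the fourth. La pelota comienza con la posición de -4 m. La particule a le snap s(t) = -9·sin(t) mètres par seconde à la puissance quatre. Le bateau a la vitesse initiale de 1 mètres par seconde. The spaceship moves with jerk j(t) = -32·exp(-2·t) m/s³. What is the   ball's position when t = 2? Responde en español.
Necesitamos integrar nuestra ecuación de la aceleración a(t) = 30·t^4 - 60·t^3 - 24·t^2 - 6·t + 6 2 veces. La antiderivada de la aceleración es la velocidad. Usando v(0) = 4, obtenemos v(t) = 6·t^5 - 15·t^4 - 8·t^3 - 3·t^2 + 6·t + 4. Integrando la velocidad y usando la condición inicial x(0) = -4, obtenemos x(t) = t^6 - 3·t^5 - 2·t^4 - t^3 + 3·t^2 + 4·t - 4. Tenemos la posición x(t) = t^6 - 3·t^5 - 2·t^4 - t^3 + 3·t^2 + 4·t - 4. Sustituyendo t = 2: x(2) = -56.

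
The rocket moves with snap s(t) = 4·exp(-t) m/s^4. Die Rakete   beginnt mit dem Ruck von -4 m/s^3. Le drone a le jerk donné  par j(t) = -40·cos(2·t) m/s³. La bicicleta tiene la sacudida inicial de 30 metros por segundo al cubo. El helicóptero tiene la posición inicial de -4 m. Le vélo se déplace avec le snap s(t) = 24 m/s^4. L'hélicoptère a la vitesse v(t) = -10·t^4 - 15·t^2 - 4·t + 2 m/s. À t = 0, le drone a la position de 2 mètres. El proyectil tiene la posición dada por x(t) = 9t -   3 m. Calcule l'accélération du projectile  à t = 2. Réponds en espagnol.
Para resolver esto, necesitamos tomar 2 derivadas de nuestra ecuación de la posición x(t) = 9·t - 3. Derivando la posición, obtenemos la velocidad: v(t) = 9. Tomando d/dt de v(t), encontramos a(t) = 0. Tenemos la aceleración a(t) = 0. Sustituyendo t = 2: a(2) = 0.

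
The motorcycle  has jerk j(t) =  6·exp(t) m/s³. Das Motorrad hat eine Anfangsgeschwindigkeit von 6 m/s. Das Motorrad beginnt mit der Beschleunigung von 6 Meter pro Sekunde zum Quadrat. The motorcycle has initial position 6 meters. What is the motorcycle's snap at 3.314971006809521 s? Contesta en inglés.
To solve this, we need to take 1 derivative of our jerk equation j(t) = 6·exp(t). The derivative of jerk gives snap: s(t) = 6·exp(t). Using s(t) = 6·exp(t) and substituting t = 3.314971006809521, we find s = 165.129576204749.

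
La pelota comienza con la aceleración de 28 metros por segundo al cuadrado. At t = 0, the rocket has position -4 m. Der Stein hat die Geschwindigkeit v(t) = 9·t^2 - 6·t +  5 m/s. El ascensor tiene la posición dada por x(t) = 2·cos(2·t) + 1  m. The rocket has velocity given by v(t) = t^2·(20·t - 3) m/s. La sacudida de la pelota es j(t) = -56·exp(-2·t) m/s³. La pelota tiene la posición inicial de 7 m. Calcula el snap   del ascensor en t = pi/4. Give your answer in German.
Ausgehend von der Position x(t) = 2·cos(2·t) + 1, nehmen wir 4 Ableitungen. Mit d/dt von x(t) finden wir v(t) = -4·sin(2·t). Mit d/dt von v(t) finden wir a(t) = -8·cos(2·t). Mit d/dt von a(t) finden wir j(t) = 16·sin(2·t). Mit d/dt von j(t) finden wir s(t) = 32·cos(2·t). Mit s(t) = 32·cos(2·t) und Einsetzen von t = pi/4, finden wir s = 0.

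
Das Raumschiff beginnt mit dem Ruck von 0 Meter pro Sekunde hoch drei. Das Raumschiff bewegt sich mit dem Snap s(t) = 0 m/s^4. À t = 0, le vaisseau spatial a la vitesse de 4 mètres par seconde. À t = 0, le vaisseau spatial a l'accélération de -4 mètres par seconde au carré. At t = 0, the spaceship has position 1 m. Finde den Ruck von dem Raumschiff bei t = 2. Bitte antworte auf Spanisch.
Para resolver esto, necesitamos tomar 1 antiderivada de nuestra ecuación del snap s(t) = 0. La integral del snap, con j(0) = 0, da la sacudida: j(t) = 0. De la ecuación de la sacudida j(t) = 0, sustituimos t = 2 para obtener j = 0.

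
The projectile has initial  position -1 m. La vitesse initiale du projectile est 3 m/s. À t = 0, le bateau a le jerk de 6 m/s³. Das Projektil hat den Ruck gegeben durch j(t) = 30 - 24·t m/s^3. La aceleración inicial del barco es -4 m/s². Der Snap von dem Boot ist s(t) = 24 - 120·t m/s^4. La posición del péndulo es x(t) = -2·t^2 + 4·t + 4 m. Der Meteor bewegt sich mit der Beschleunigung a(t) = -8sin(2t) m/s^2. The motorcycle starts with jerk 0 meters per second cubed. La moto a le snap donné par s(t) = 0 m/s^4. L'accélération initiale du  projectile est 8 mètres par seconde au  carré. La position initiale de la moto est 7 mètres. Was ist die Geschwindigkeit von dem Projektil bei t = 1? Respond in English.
Starting from jerk j(t) = 30 - 24·t, we take 2 antiderivatives. The integral of jerk, with a(0) = 8, gives acceleration: a(t) = -12·t^2 + 30·t + 8. The integral of acceleration, with v(0) = 3, gives velocity: v(t) = -4·t^3 + 15·t^2 + 8·t + 3. Using v(t) = -4·t^3 + 15·t^2 + 8·t + 3 and substituting t = 1, we find v = 22.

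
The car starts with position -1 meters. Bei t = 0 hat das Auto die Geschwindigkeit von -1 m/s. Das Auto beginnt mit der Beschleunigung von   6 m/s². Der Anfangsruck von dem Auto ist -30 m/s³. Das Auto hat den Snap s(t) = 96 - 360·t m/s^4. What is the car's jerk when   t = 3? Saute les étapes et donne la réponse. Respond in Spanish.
La sacudida en t = 3 es j = -1362.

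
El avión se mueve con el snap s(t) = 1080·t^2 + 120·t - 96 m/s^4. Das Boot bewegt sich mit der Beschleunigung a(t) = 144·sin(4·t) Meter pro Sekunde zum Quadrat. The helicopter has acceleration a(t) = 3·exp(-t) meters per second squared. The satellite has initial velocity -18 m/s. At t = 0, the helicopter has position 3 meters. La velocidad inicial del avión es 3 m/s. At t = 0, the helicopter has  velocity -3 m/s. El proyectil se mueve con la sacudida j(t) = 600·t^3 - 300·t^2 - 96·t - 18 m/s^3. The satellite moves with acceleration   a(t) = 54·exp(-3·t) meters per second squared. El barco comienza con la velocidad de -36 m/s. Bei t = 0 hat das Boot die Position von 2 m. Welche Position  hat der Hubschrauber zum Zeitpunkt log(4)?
Wir müssen die Stammfunktion unserer Gleichung für die Beschleunigung a(t) = 3·exp(-t) 2-mal finden. Die Stammfunktion von der Beschleunigung ist die Geschwindigkeit. Mit v(0) = -3 erhalten wir v(t) = -3·exp(-t). Mit ∫v(t)dt und Anwendung von x(0) = 3, finden wir x(t) = 3·exp(-t). Mit x(t) = 3·exp(-t) und Einsetzen von t = log(4), finden wir x = 3/4.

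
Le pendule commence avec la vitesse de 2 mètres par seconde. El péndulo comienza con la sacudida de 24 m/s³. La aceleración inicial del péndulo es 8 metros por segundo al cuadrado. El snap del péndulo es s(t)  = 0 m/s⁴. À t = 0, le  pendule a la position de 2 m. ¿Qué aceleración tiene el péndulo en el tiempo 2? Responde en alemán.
Ausgehend von dem Snap s(t) = 0, nehmen wir 2 Stammfunktionen. Das Integral von dem Snap ist der Ruck. Mit j(0) = 24 erhalten wir j(t) = 24. Mit ∫j(t)dt und Anwendung von a(0) = 8, finden wir a(t) = 24·t + 8. Mit a(t) = 24·t + 8 und Einsetzen von t = 2, finden wir a = 56.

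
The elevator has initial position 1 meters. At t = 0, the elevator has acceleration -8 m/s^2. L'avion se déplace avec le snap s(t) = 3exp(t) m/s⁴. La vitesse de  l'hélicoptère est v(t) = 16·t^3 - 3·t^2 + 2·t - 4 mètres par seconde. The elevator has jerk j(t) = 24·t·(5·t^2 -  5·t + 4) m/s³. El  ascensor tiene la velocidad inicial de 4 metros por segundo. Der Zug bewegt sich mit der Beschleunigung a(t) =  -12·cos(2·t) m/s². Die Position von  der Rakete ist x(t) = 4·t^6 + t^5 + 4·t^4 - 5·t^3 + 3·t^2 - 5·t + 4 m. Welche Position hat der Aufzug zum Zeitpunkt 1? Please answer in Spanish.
Debemos encontrar la antiderivada de nuestra ecuación de la sacudida j(t) = 24·t·(5·t^2 - 5·t + 4) 3 veces. La integral de la sacudida, con a(0) = -8, da la aceleración: a(t) = 30·t^4 - 40·t^3 + 48·t^2 - 8. Tomando ∫a(t)dt y aplicando v(0) = 4, encontramos v(t) = 6·t^5 - 10·t^4 + 16·t^3 - 8·t + 4. Integrando la velocidad y usando la condición inicial x(0) = 1, obtenemos x(t) = t^6 - 2·t^5 + 4·t^4 - 4·t^2 + 4·t + 1. Tenemos la posición x(t) = t^6 - 2·t^5 + 4·t^4 - 4·t^2 + 4·t + 1. Sustituyendo t = 1: x(1) = 4.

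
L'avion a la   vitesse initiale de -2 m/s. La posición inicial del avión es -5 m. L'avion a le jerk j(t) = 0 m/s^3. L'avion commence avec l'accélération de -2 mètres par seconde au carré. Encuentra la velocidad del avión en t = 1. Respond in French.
En partant du jerk j(t) = 0, nous prenons 2 intégrales. En prenant ∫j(t)dt et en appliquant a(0) = -2, nous trouvons a(t) = -2. En intégrant l'accélération et en utilisant la condition initiale v(0) = -2, nous obtenons v(t) = -2·t - 2. En utilisant v(t) = -2·t - 2 et en substituant t = 1, nous trouvons v = -4.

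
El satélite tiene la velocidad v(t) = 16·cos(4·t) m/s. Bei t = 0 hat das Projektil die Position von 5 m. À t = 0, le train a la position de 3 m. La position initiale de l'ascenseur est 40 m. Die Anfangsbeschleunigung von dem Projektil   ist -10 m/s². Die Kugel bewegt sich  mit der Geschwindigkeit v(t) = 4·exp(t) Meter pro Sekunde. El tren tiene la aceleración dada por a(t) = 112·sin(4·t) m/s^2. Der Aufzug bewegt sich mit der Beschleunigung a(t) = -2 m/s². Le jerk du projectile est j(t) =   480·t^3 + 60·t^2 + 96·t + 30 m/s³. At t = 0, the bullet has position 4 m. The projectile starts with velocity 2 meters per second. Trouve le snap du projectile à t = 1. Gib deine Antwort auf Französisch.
Pour résoudre ceci, nous devons prendre 1 dérivée de notre équation du jerk j(t) = 480·t^3 + 60·t^2 + 96·t + 30. En dérivant le jerk, nous obtenons le snap: s(t) = 1440·t^2 + 120·t + 96. En utilisant s(t) = 1440·t^2 + 120·t + 96 et en substituant t = 1, nous trouvons s = 1656.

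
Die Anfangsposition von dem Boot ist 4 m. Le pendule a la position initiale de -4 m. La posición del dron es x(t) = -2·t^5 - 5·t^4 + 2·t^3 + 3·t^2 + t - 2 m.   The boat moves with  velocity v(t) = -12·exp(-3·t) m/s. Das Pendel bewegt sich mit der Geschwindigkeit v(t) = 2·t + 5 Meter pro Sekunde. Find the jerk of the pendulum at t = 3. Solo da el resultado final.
j(3) = 0.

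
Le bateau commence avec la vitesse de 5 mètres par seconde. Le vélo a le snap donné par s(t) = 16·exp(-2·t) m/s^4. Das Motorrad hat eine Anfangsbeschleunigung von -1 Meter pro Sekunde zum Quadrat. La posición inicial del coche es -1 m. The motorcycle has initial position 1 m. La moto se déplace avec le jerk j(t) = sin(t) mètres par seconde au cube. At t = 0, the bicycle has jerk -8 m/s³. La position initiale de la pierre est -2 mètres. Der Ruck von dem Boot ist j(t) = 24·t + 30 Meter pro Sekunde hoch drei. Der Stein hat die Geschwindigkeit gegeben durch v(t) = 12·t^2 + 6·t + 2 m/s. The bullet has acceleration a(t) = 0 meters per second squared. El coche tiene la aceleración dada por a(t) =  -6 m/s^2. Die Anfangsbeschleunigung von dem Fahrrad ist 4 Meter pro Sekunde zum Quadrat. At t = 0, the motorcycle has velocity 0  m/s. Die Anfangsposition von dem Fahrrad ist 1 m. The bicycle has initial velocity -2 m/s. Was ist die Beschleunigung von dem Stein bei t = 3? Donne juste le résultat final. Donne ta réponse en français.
L'accélération à t = 3 est a = 78.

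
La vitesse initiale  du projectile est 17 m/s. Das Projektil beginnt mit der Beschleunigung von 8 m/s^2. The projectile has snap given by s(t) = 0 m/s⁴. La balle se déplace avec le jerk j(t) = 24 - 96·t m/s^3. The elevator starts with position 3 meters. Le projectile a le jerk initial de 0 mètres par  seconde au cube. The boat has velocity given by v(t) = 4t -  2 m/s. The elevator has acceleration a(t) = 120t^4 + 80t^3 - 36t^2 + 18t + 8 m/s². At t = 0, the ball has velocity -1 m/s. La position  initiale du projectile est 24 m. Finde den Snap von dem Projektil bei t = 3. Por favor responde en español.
Tenemos el snap s(t) = 0. Sustituyendo t = 3: s(3) = 0.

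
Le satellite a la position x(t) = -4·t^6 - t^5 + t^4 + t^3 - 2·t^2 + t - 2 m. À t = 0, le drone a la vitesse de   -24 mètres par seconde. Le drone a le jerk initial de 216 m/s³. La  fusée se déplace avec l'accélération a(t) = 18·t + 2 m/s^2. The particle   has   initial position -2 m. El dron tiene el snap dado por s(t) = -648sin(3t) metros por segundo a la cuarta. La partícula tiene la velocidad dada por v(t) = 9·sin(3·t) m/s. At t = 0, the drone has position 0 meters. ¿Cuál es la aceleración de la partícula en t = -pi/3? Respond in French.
Nous devons dériver notre équation de la vitesse v(t) = 9·sin(3·t) 1 fois. En prenant d/dt de v(t), nous trouvons a(t) = 27·cos(3·t). De l'équation de l'accélération a(t) = 27·cos(3·t), nous substituons t = -pi/3 pour obtenir a = -27.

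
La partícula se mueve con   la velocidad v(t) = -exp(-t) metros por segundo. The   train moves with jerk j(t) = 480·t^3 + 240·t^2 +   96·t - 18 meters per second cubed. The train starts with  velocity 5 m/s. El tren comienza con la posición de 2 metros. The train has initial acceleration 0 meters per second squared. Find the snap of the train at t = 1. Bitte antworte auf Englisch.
Starting from jerk j(t) = 480·t^3 + 240·t^2 + 96·t - 18, we take 1 derivative. The derivative of jerk gives snap: s(t) = 1440·t^2 + 480·t + 96. Using s(t) = 1440·t^2 + 480·t + 96 and substituting t = 1, we find s = 2016.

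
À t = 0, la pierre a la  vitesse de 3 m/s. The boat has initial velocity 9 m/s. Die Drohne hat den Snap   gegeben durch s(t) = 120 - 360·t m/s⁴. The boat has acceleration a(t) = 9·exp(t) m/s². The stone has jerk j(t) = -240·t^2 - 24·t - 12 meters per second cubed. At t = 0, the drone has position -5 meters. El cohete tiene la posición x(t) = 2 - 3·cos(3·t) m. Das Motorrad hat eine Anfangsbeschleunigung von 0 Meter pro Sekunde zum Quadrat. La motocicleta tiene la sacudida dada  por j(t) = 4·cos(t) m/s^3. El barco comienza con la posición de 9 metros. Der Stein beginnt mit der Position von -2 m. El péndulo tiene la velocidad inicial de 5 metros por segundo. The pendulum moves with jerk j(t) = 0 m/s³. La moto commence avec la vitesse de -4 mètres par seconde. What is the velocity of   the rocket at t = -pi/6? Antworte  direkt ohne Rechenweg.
v(-pi/6) = -9.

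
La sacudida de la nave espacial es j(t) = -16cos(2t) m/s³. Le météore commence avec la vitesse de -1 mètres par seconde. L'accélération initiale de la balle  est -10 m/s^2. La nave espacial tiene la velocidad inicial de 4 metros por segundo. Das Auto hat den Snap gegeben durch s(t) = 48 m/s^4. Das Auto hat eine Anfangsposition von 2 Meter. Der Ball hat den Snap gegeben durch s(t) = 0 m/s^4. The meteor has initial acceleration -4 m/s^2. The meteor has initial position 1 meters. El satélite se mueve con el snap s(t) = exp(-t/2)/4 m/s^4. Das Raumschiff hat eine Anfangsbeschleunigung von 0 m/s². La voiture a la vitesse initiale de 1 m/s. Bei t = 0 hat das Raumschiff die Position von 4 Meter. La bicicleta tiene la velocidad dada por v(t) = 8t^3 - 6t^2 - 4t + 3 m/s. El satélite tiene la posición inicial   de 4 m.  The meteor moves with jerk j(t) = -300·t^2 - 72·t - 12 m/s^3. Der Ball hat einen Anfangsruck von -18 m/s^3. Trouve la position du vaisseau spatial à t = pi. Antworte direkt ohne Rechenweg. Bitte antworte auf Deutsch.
x(pi) = 4.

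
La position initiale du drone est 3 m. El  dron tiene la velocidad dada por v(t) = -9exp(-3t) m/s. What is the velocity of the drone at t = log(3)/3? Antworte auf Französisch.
Nous avons la vitesse v(t) = -9·exp(-3·t). En substituant t = log(3)/3: v(log(3)/3) = -3.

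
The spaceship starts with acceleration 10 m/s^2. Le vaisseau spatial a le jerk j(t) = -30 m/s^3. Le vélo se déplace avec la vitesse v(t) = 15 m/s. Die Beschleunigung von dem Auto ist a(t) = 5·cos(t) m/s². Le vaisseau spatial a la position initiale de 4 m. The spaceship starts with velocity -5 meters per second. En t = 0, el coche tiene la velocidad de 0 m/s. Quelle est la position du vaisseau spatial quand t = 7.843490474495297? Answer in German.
Um dies zu lösen, müssen wir 3 Stammfunktionen unserer Gleichung für den Ruck j(t) = -30 finden. Mit ∫j(t)dt und Anwendung von a(0) = 10, finden wir a(t) = 10 - 30·t. Durch Integration von der Beschleunigung und Verwendung der Anfangsbedingung v(0) = -5, erhalten wir v(t) = -15·t^2 + 10·t - 5. Die Stammfunktion von der Geschwindigkeit ist die Position. Mit x(0) = 4 erhalten wir x(t) = -5·t^3 + 5·t^2 - 5·t + 4. Wir haben die Position x(t) = -5·t^3 + 5·t^2 - 5·t + 4. Durch Einsetzen von t = 7.843490474495297: x(7.843490474495297) = -2140.28685287396.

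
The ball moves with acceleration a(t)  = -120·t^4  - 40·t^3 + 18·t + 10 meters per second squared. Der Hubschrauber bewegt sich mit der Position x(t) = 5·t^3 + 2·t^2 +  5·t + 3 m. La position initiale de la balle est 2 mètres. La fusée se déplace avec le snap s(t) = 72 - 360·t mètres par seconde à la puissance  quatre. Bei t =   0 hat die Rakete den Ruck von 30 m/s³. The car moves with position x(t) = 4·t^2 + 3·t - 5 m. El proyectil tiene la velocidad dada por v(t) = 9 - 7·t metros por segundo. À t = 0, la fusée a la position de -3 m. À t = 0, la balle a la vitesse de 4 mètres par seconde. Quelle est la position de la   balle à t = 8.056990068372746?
Nous devons intégrer notre équation de l'accélération a(t) = -120·t^4 - 40·t^3 + 18·t + 10 2 fois. La primitive de l'accélération est la vitesse. En utilisant v(0) = 4, nous obtenons v(t) = -24·t^5 - 10·t^4 + 9·t^2 + 10·t + 4. En intégrant la vitesse et en utilisant la condition initiale x(0) = 2, nous obtenons x(t) = -4·t^6 - 2·t^5 + 3·t^3 + 5·t^2 + 4·t + 2. De l'équation de la position x(t) = -4·t^6 - 2·t^5 + 3·t^3 + 5·t^2 + 4·t + 2, nous substituons t = 8.056990068372746 pour obtenir x = -1160176.57667697.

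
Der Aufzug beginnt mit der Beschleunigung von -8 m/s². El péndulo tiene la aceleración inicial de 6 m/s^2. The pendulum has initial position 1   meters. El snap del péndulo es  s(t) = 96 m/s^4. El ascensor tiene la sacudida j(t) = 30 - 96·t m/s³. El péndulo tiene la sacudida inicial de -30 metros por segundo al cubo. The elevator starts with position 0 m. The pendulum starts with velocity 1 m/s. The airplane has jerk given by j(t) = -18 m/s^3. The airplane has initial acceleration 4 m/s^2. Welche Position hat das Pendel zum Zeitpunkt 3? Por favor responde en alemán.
Ausgehend von dem Snap s(t) = 96, nehmen wir 4 Stammfunktionen. Durch Integration von dem Snap und Verwendung der Anfangsbedingung j(0) = -30, erhalten wir j(t) = 96·t - 30. Die Stammfunktion von dem Ruck, mit a(0) = 6, ergibt die Beschleunigung: a(t) = 48·t^2 - 30·t + 6. Mit ∫a(t)dt und Anwendung von v(0) = 1, finden wir v(t) = 16·t^3 - 15·t^2 + 6·t + 1. Mit ∫v(t)dt und Anwendung von x(0) = 1, finden wir x(t) = 4·t^4 - 5·t^3 + 3·t^2 + t + 1. Wir haben die Position x(t) = 4·t^4 - 5·t^3 + 3·t^2 + t + 1. Durch Einsetzen von t = 3: x(3) = 220.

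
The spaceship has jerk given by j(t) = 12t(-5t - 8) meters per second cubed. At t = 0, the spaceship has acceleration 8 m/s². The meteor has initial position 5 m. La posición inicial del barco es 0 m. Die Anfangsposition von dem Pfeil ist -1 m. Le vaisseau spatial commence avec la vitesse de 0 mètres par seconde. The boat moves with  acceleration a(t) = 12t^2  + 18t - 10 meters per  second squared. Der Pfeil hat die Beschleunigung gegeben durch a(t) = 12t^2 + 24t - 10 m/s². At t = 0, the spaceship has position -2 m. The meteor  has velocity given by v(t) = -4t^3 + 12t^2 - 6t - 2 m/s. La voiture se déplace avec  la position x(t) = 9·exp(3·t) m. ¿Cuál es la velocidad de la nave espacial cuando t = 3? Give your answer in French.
Nous devons intégrer notre équation du jerk j(t) = 12·t·(-5·t - 8) 2 fois. En prenant ∫j(t)dt et en appliquant a(0) = 8, nous trouvons a(t) = -20·t^3 - 48·t^2 + 8. L'intégrale de l'accélération, avec v(0) = 0, donne la vitesse: v(t) = t·(-5·t^3 - 16·t^2 + 8). Nous avons la vitesse v(t) = t·(-5·t^3 - 16·t^2 + 8). En substituant t = 3: v(3) = -813.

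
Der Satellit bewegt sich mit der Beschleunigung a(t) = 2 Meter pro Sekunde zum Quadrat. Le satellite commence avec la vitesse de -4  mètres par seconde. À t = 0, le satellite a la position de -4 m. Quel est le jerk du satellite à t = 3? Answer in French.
Pour résoudre ceci, nous devons prendre 1 dérivée de notre équation de l'accélération a(t) = 2. En prenant d/dt de a(t), nous trouvons j(t) = 0. En utilisant j(t) = 0 et en substituant t = 3, nous trouvons j = 0.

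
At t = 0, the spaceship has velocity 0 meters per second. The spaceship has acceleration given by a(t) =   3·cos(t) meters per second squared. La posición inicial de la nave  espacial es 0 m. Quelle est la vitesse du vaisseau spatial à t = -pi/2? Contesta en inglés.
Starting from acceleration a(t) = 3·cos(t), we take 1 antiderivative. Taking ∫a(t)dt and applying v(0) = 0, we find v(t) = 3·sin(t). We have velocity v(t) = 3·sin(t). Substituting t = -pi/2: v(-pi/2) = -3.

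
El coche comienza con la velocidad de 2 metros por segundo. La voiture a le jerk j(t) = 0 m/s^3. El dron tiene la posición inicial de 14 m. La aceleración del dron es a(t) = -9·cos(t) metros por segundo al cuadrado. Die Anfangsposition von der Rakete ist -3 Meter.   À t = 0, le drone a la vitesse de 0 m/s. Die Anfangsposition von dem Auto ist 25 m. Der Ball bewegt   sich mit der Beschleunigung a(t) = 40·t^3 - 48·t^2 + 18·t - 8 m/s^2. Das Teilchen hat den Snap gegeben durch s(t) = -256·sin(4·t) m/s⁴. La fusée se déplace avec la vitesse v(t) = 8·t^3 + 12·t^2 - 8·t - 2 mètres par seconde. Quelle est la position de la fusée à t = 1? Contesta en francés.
Pour résoudre ceci, nous devons prendre 1 intégrale de notre équation de la vitesse v(t) = 8·t^3 + 12·t^2 - 8·t - 2. En intégrant la vitesse et en utilisant la condition initiale x(0) = -3, nous obtenons x(t) = 2·t^4 + 4·t^3 - 4·t^2 - 2·t - 3. De l'équation de la position x(t) = 2·t^4 + 4·t^3 - 4·t^2 - 2·t - 3, nous substituons t = 1 pour obtenir x = -3.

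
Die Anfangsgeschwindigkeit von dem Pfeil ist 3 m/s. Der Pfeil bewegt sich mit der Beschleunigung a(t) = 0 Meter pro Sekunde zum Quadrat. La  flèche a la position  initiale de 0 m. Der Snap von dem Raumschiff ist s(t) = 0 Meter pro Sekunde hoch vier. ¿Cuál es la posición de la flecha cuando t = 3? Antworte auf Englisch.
We need to integrate our acceleration equation a(t) = 0 2 times. Taking ∫a(t)dt and applying v(0) = 3, we find v(t) = 3. The antiderivative of velocity is position. Using x(0) = 0, we get x(t) = 3·t. From the given position equation x(t) = 3·t, we substitute t = 3 to get x = 9.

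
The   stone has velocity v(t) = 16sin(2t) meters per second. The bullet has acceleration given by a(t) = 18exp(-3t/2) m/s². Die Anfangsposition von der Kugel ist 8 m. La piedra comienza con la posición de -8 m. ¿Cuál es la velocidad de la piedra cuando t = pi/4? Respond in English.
Using v(t) = 16·sin(2·t) and substituting t = pi/4, we find v = 16.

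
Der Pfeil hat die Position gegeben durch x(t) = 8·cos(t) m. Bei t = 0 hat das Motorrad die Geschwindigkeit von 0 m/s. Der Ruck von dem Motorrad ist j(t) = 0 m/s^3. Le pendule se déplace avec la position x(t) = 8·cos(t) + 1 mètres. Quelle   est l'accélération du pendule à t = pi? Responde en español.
Para resolver esto, necesitamos tomar 2 derivadas de nuestra ecuación de la posición x(t) = 8·cos(t) + 1. La derivada de la posición da la velocidad: v(t) = -8·sin(t). Derivando la velocidad, obtenemos la aceleración: a(t) = -8·cos(t). Tenemos la aceleración a(t) = -8·cos(t). Sustituyendo t = pi: a(pi) = 8.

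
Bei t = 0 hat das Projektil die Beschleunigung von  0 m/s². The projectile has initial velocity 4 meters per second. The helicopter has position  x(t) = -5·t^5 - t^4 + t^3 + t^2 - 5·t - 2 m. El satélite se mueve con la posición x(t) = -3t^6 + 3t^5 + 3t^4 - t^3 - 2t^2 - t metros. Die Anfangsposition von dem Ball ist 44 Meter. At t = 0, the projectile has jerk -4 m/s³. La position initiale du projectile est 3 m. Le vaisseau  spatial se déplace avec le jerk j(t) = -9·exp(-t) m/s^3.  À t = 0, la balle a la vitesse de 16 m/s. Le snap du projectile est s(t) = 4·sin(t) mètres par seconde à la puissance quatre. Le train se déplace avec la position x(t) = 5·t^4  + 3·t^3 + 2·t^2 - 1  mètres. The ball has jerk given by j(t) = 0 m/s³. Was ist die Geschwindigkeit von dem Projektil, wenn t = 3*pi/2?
Wir müssen das Integral unserer Gleichung für den Snap s(t) = 4·sin(t) 3-mal finden. Die Stammfunktion von dem Snap, mit j(0) = -4, ergibt den Ruck: j(t) = -4·cos(t). Durch Integration von dem Ruck und Verwendung der Anfangsbedingung a(0) = 0, erhalten wir a(t) = -4·sin(t). Mit ∫a(t)dt und Anwendung von v(0) = 4, finden wir v(t) = 4·cos(t). Wir haben die Geschwindigkeit v(t) = 4·cos(t). Durch Einsetzen von t = 3*pi/2: v(3*pi/2) = 0.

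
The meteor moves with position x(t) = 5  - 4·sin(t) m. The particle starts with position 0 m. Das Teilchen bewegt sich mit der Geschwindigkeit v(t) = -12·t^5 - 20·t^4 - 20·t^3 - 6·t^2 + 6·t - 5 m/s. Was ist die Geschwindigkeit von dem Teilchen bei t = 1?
Mit v(t) = -12·t^5 - 20·t^4 - 20·t^3 - 6·t^2 + 6·t - 5 und Einsetzen von t = 1, finden wir v = -57.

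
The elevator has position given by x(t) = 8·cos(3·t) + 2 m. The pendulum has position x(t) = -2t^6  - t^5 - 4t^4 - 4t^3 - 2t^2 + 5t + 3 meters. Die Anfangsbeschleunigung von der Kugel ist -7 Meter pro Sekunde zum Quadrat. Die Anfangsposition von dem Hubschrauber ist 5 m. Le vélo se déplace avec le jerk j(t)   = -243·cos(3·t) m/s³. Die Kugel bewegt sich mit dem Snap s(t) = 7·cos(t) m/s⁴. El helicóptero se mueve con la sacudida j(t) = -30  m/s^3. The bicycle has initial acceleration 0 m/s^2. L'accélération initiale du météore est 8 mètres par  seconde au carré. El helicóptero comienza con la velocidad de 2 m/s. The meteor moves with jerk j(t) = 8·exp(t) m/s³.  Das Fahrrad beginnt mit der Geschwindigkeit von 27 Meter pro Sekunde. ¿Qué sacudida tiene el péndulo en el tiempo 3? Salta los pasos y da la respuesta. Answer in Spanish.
La sacudida en t = 3 es j = -7332.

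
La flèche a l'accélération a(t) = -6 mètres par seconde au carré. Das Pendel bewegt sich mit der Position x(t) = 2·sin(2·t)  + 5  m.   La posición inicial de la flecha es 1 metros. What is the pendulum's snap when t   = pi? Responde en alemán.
Ausgehend von der Position x(t) = 2·sin(2·t) + 5, nehmen wir 4 Ableitungen. Die Ableitung von der Position ergibt die Geschwindigkeit: v(t) = 4·cos(2·t). Mit d/dt von v(t) finden wir a(t) = -8·sin(2·t). Mit d/dt von a(t) finden wir j(t) = -16·cos(2·t). Durch Ableiten von dem Ruck erhalten wir den Snap: s(t) = 32·sin(2·t). Aus der Gleichung für den Snap s(t) = 32·sin(2·t), setzen wir t = pi ein und erhalten s = 0.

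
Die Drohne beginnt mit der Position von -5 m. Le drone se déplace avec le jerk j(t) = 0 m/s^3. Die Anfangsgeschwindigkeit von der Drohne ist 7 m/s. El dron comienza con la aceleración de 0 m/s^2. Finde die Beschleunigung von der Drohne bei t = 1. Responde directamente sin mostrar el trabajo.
Die Antwort ist 0.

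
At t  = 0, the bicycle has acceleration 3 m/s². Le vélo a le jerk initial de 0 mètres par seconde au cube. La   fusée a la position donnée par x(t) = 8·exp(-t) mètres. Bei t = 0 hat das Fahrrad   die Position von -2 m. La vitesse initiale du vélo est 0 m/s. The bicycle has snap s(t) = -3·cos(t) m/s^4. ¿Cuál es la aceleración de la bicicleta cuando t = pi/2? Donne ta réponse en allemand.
Ausgehend von dem Snap s(t) = -3·cos(t), nehmen wir 2 Integrale. Das Integral von dem Snap, mit j(0) = 0, ergibt den Ruck: j(t) = -3·sin(t). Durch Integration von dem Ruck und Verwendung der Anfangsbedingung a(0) = 3, erhalten wir a(t) = 3·cos(t). Wir haben die Beschleunigung a(t) = 3·cos(t). Durch Einsetzen von t = pi/2: a(pi/2) = 0.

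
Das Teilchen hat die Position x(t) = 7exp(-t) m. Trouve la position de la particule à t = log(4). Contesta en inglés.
From the given position equation x(t) = 7·exp(-t), we substitute t = log(4) to get x = 7/4.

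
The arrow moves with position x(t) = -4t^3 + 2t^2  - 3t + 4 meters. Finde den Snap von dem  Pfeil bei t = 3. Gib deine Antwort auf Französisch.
Pour résoudre ceci, nous devons prendre 4 dérivées de notre équation de la position x(t) = -4·t^3 + 2·t^2 - 3·t + 4. En dérivant la position, nous obtenons la vitesse: v(t) = -12·t^2 + 4·t - 3. En prenant d/dt de v(t), nous trouvons a(t) = 4 - 24·t. La dérivée de l'accélération donne le jerk: j(t) = -24. En prenant d/dt de j(t), nous trouvons s(t) = 0. De l'équation du snap s(t) = 0, nous substituons t = 3 pour obtenir s = 0.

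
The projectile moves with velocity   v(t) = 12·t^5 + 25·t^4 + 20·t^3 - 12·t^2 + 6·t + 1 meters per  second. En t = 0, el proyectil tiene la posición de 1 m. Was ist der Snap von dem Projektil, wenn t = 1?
Ausgehend von der Geschwindigkeit v(t) = 12·t^5 + 25·t^4 + 20·t^3 - 12·t^2 + 6·t + 1, nehmen wir 3 Ableitungen. Durch Ableiten von der Geschwindigkeit erhalten wir die Beschleunigung: a(t) = 60·t^4 + 100·t^3 + 60·t^2 - 24·t + 6. Durch Ableiten von der Beschleunigung erhalten wir den Ruck: j(t) = 240·t^3 + 300·t^2 + 120·t - 24. Durch Ableiten von dem Ruck erhalten wir den Snap: s(t) = 720·t^2 + 600·t + 120. Aus der Gleichung für den Snap s(t) = 720·t^2 + 600·t + 120, setzen wir t = 1 ein und erhalten s = 1440.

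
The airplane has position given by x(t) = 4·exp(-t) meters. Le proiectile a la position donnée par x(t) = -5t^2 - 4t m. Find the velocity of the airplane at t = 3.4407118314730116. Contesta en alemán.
Wir müssen unsere Gleichung für die Position x(t) = 4·exp(-t) 1-mal ableiten. Die Ableitung von der Position ergibt die Geschwindigkeit: v(t) = -4·exp(-t). Wir haben die Geschwindigkeit v(t) = -4·exp(-t). Durch Einsetzen von t = 3.4407118314730116: v(3.4407118314730116) = -0.128167475189591.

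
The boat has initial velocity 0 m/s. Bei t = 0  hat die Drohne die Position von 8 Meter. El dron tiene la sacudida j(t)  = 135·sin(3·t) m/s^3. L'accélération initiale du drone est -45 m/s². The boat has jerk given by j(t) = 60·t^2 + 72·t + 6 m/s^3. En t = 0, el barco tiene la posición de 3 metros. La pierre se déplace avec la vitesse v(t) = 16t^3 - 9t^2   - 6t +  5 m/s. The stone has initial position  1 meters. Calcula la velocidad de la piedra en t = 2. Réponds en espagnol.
De la ecuación de la velocidad v(t) = 16·t^3 - 9·t^2 - 6·t + 5, sustituimos t = 2 para obtener v = 85.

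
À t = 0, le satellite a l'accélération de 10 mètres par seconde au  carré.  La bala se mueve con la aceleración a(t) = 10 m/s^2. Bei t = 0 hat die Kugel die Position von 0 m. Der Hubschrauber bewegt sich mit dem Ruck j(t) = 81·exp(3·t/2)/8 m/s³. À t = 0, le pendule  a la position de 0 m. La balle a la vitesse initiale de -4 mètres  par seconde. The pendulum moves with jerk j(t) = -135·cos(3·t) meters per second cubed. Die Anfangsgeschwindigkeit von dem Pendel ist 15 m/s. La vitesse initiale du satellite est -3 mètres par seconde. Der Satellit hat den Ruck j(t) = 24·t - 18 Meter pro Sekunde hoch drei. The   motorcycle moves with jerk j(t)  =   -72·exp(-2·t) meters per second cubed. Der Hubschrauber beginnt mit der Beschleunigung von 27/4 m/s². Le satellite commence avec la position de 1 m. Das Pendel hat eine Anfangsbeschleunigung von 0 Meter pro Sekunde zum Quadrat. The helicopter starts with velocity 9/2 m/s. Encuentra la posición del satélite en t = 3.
Debemos encontrar la antiderivada de nuestra ecuación de la sacudida j(t) = 24·t - 18 3 veces. La integral de la sacudida, con a(0) = 10, da la aceleración: a(t) = 12·t^2 - 18·t + 10. La integral de la aceleración, con v(0) = -3, da la velocidad: v(t) = 4·t^3 - 9·t^2 + 10·t - 3. La antiderivada de la velocidad es la posición. Usando x(0) = 1, obtenemos x(t) = t^4 - 3·t^3 + 5·t^2 - 3·t + 1. Usando x(t) = t^4 - 3·t^3 + 5·t^2 - 3·t + 1 y sustituyendo t = 3, encontramos x = 37.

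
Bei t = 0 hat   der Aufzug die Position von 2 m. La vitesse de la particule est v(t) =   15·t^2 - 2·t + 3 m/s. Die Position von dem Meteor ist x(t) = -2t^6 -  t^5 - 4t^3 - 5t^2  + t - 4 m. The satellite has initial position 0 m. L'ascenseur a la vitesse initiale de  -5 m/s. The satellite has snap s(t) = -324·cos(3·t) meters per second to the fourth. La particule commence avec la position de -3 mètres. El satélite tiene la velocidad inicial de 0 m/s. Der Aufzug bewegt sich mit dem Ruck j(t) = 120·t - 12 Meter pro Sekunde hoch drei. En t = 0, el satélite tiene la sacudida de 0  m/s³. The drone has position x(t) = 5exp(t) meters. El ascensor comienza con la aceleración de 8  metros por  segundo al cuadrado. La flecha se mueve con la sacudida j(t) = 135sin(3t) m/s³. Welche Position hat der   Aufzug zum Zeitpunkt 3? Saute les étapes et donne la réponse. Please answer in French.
À t = 3, x = 374.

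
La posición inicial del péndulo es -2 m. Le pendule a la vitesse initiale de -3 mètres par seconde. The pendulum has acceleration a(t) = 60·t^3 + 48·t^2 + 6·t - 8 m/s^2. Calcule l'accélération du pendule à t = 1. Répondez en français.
En utilisant a(t) = 60·t^3 + 48·t^2 + 6·t - 8 et en substituant t = 1, nous trouvons a = 106.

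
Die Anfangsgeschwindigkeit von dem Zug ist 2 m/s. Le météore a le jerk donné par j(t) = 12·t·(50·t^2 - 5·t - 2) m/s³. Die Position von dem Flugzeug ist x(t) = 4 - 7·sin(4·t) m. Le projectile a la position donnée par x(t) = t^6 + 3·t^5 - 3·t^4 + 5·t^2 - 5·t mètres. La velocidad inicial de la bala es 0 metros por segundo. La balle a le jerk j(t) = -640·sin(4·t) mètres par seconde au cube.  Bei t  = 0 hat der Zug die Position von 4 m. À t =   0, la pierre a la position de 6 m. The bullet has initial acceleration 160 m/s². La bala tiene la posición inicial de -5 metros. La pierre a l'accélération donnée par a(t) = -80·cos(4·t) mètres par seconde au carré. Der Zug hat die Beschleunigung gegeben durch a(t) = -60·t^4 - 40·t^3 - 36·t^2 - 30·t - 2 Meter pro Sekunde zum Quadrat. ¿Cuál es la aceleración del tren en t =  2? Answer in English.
From the given acceleration equation a(t) = -60·t^4 - 40·t^3 - 36·t^2 - 30·t - 2, we substitute t = 2 to get a = -1486.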